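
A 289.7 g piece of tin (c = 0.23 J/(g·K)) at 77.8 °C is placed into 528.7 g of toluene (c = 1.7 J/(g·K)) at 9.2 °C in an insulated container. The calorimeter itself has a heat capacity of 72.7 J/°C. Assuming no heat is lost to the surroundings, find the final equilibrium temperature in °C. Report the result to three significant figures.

Heat lost by tin = heat gained by toluene + calorimeter.
(289.7)(0.23)(77.8 − T) = [(528.7)(1.7) + 72.7](T − 9.2)
66.631 (77.8 − T) = 971.49 (T − 9.2)
5183.9 − 66.631 T = 971.49 T − 8937.7
14121.6 = 1038.121 T
T = 13.60 °C

T_f = 13.6 °C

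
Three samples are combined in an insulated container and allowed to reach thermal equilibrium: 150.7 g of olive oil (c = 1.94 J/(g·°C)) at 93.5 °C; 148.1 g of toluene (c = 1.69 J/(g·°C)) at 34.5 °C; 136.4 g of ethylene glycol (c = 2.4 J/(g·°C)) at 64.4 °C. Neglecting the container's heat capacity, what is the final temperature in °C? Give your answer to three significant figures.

Σ mᵢcᵢ(T − Tᵢ) = 0  ⇒  T = Σ mᵢcᵢTᵢ / Σ mᵢcᵢ
Σ mᵢcᵢ = 150.7×1.94 + 148.1×1.69 + 136.4×2.4 = 870.007
Σ mᵢcᵢTᵢ = 292.358×93.5 + 250.289×34.5 + 327.36×64.4 = 57052
T = 57052 / 870.007 = 65.58 °C

T_f = 65.6 °C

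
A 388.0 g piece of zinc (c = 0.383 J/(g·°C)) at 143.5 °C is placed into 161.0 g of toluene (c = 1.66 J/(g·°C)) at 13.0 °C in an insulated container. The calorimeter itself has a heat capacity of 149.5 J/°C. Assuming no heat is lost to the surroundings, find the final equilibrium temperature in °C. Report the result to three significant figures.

T_f = 47.3 °C

Heat lost by zinc = heat gained by toluene + calorimeter.
(388.0)(0.383)(143.5 − T) = [(161.0)(1.66) + 149.5](T − 13.0)
148.604 (143.5 − T) = 416.76 (T − 13.0)
21325 − 148.604 T = 416.76 T − 5417.9
26742.9 = 565.364 T
T = 47.30 °C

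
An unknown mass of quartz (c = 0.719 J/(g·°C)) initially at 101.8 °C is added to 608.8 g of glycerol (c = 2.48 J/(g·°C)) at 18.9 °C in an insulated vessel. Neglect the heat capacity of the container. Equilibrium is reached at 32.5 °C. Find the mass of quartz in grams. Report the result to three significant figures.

q_gained = (608.8 × 2.48) × (32.5 − 18.9) = 20530 J
q_lost = m × 0.719 × (101.8 − 32.5) = 49.8267 m
m = 20530 / 49.8267 = 412 g

m = 412 g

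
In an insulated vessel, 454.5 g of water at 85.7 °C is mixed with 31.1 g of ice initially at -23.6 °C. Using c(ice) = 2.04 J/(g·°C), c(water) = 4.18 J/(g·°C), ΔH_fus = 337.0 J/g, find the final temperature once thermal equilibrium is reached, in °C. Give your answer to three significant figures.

T_f = 74.3 °C

Heat to bring ice to 0 °C and melt it: q₁ = 31.1×2.04×23.6 + 31.1×337.0 = 11978 J
Heat the water can supply cooling to 0 °C: 454.5×4.18×85.7 = 162814 J > q₁, so all ice melts.
Energy balance: 454.5×4.18×(85.7 − T) = 11978 + 31.1×4.18×(T − 0)
1899.81(85.7 − T) = 11978 + 129.998 T
162814 − 11978 = 2029.808 T
T = 150836 / 2029.808 = 74.31 °C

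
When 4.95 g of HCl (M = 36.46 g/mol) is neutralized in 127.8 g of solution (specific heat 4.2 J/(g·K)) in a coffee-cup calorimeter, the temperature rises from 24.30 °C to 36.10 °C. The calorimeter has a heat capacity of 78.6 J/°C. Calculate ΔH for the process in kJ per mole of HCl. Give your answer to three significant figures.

ΔH = -53.5 kJ/mol

|ΔT| = |36.10 − 24.30| = 11.80 °C
|q_surr| = (127.8 × 4.2 + 78.6) × 11.80 = 615.36 × 11.80 = 7261 J
n(HCl) = 4.95 / 36.46 = 0.1358 mol
Temperature rose, so q_rxn = −|q_surr| = -7.261 kJ
ΔH = q_rxn / n = -53.47 kJ/mol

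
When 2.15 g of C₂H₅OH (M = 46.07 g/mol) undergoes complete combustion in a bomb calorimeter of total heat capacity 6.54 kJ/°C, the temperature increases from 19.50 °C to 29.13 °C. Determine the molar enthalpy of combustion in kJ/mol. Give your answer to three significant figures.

ΔH = -1350 kJ/mol

ΔT = 29.13 − 19.50 = 9.63 °C
q_cal = C_cal × ΔT = 6.54 × 9.63 = 62.9802 kJ
n = 2.15 / 46.07 = 0.04667 mol
q_rxn = −q_cal = -62.9802 kJ
ΔH = -62.9802 / 0.04667 = -1349 kJ/mol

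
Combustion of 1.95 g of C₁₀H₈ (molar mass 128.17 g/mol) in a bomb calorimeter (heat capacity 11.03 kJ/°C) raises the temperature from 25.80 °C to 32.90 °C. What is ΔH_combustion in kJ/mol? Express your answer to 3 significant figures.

ΔH = -5150 kJ/mol

ΔT = 32.90 − 25.80 = 7.10 °C
q_cal = C_cal × ΔT = 11.03 × 7.10 = 78.313 kJ
n = 1.95 / 128.17 = 0.01521 mol
q_rxn = −q_cal = -78.313 kJ
ΔH = -78.313 / 0.01521 = -5149 kJ/mol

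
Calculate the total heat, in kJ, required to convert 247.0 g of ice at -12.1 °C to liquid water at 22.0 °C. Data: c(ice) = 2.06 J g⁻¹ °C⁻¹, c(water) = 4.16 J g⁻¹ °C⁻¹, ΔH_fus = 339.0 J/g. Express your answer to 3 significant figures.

q = 112 kJ

q1 (heat ice -12.1→0.0 °C): 247.0 × 2.06 × 12.1 = 6157 J
q2 (melt at 0 °C): 247.0 × 339.0 = 83733 J
q3 (heat water 0.0→22.0 °C): 247.0 × 4.16 × 22.0 = 22605 J
Total: 6157 + 83733 + 22605 = 112495 J = 112 kJ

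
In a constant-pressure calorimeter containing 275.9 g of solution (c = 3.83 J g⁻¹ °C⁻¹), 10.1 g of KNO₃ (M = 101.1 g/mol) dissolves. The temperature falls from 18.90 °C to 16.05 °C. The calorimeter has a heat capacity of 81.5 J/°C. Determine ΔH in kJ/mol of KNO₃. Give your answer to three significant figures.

ΔH = 32.5 kJ/mol

|ΔT| = |16.05 − 18.90| = 2.85 °C
|q_surr| = (275.9 × 3.83 + 81.5) × 2.85 = 1138.197 × 2.85 = 3244 J
n(KNO₃) = 10.1 / 101.1 = 0.09990 mol
Temperature fell, so q_rxn = +|q_surr| = 3.244 kJ
ΔH = q_rxn / n = 32.47 kJ/mol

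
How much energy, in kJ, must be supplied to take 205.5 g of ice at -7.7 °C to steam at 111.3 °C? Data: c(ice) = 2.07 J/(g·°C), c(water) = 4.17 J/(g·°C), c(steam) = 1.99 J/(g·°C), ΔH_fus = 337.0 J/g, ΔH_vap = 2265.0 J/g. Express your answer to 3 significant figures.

q = 628 kJ

q1 (heat ice -7.7→0.0 °C): 205.5 × 2.07 × 7.7 = 3275 J
q2 (melt at 0 °C): 205.5 × 337.0 = 69254 J
q3 (heat water 0.0→100.0 °C): 205.5 × 4.17 × 100.0 = 85694 J
q4 (vaporize at 100 °C): 205.5 × 2265.0 = 465458 J
q5 (heat steam 100.0→111.3 °C): 205.5 × 1.99 × 11.3 = 4621 J
Total: 3275 + 69254 + 85694 + 465458 + 4621 = 628302 J = 628 kJ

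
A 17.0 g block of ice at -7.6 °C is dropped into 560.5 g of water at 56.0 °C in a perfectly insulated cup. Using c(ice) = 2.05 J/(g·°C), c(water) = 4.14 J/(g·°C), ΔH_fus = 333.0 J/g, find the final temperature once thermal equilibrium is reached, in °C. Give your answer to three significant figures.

Heat to bring ice to 0 °C and melt it: q₁ = 17.0×2.05×7.6 + 17.0×333.0 = 5925.9 J
Heat the water can supply cooling to 0 °C: 560.5×4.14×56.0 = 129946 J > q₁, so all ice melts.
Energy balance: 560.5×4.14×(56.0 − T) = 5925.9 + 17.0×4.14×(T − 0)
2320.47(56.0 − T) = 5925.9 + 70.38 T
129946 − 5925.9 = 2390.85 T
T = 124020.1 / 2390.85 = 51.87 °C

T_f = 51.9 °C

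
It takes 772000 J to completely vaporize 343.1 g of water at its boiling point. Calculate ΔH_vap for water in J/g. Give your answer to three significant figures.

ΔH_vap = q / m = 772000 / 343.1 = 2250 J/g

ΔH_vap = 2250 J/g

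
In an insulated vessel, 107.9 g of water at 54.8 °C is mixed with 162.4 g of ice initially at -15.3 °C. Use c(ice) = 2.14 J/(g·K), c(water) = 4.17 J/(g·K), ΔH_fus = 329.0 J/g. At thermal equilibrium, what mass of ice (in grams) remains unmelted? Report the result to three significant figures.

m_ice remaining = 104 g

Heat to warm all ice to 0 °C: 162.4×2.14×15.3 = 5317.3 J
Heat released by water cooling to 0 °C: 107.9×4.17×54.8 = 24657 J
24657 J < 5317.3 + 162.4×329.0 = 58746.9 J, so not all ice melts; final T = 0 °C.
Heat left for melting: 24657 − 5317.3 = 19339.7 J
Mass melted = 19339.7 / 329.0 = 58.78 g
Ice remaining = 162.4 − 58.78 = 103.62 g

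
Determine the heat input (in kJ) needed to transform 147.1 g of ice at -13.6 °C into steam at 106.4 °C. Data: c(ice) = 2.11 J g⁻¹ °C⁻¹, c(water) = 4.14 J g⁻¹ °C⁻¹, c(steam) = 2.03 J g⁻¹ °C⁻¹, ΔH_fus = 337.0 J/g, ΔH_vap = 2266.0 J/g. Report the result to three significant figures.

q1 (heat ice -13.6→0.0 °C): 147.1 × 2.11 × 13.6 = 4221 J
q2 (melt at 0 °C): 147.1 × 337.0 = 49573 J
q3 (heat water 0.0→100.0 °C): 147.1 × 4.14 × 100.0 = 60899 J
q4 (vaporize at 100 °C): 147.1 × 2266.0 = 333329 J
q5 (heat steam 100.0→106.4 °C): 147.1 × 2.03 × 6.4 = 1911 J
Total: 4221 + 49573 + 60899 + 333329 + 1911 = 449933 J = 450 kJ

q = 450 kJ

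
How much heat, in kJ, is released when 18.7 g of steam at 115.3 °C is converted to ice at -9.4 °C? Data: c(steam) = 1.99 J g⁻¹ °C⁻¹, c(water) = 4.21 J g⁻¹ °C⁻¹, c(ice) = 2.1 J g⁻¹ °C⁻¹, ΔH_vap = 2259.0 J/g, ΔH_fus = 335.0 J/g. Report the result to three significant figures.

q = 57.3 kJ

q1 (cool steam 115.3→100 °C): 18.7 × 1.99 × 15.3 = 569 J
q2 (condense at 100 °C): 18.7 × 2259.0 = 42243 J
q3 (cool water 100→0 °C): 18.7 × 4.21 × 100.0 = 7873 J
q4 (freeze at 0 °C): 18.7 × 335.0 = 6265 J
q5 (cool ice 0→-9.4 °C): 18.7 × 2.1 × 9.4 = 369 J
Total: 569 + 42243 + 7873 + 6265 + 369 = 57319 J = 57.3 kJ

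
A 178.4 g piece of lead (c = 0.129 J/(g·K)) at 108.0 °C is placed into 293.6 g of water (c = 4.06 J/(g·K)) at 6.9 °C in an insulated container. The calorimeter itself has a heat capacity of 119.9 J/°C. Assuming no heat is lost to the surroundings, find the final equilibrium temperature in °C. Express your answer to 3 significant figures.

Heat lost by lead = heat gained by water + calorimeter.
(178.4)(0.129)(108.0 − T) = [(293.6)(4.06) + 119.9](T − 6.9)
23.0136 (108.0 − T) = 1311.916 (T − 6.9)
2485.5 − 23.0136 T = 1311.916 T − 9052.2
11537.7 = 1334.9296 T
T = 8.643 °C

T_f = 8.64 °C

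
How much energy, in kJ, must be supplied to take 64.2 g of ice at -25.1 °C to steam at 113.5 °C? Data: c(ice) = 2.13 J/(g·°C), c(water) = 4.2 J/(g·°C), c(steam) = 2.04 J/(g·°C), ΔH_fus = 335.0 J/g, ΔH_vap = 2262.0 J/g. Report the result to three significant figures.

q = 199 kJ

q1 (heat ice -25.1→0.0 °C): 64.2 × 2.13 × 25.1 = 3432 J
q2 (melt at 0 °C): 64.2 × 335.0 = 21507 J
q3 (heat water 0.0→100.0 °C): 64.2 × 4.2 × 100.0 = 26964 J
q4 (vaporize at 100 °C): 64.2 × 2262.0 = 145220 J
q5 (heat steam 100.0→113.5 °C): 64.2 × 2.04 × 13.5 = 1768 J
Total: 3432 + 21507 + 26964 + 145220 + 1768 = 198891 J = 199 kJ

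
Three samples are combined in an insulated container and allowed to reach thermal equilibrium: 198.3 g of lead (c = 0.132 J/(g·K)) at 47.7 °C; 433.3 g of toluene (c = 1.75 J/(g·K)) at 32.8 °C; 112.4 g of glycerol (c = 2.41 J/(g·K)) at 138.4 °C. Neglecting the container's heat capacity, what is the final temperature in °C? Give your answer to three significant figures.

T_f = 60.3 °C

Σ mᵢcᵢ(T − Tᵢ) = 0  ⇒  T = Σ mᵢcᵢTᵢ / Σ mᵢcᵢ
Σ mᵢcᵢ = 198.3×0.132 + 433.3×1.75 + 112.4×2.41 = 1055.3346
Σ mᵢcᵢTᵢ = 26.1756×47.7 + 758.275×32.8 + 270.884×138.4 = 63610
T = 63610 / 1055.3346 = 60.27 °C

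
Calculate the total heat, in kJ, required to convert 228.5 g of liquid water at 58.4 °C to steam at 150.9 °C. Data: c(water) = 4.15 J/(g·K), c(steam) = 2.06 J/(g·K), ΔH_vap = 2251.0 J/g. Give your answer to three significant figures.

q = 578 kJ

q1 (heat water 58.4→100.0 °C): 228.5 × 4.15 × 41.6 = 39448 J
q2 (vaporize at 100 °C): 228.5 × 2251.0 = 514354 J
q3 (heat steam 100.0→150.9 °C): 228.5 × 2.06 × 50.9 = 23959 J
Total: 39448 + 514354 + 23959 = 577761 J = 578 kJ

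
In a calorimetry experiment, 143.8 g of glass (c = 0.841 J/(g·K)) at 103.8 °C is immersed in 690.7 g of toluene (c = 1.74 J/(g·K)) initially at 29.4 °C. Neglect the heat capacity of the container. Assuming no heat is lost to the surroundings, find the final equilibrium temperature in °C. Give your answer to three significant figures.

Heat lost by glass = heat gained by toluene.
(143.8)(0.841)(103.8 − T) = (690.7)(1.74)(T − 29.4)
120.9358 (103.8 − T) = 1201.818 (T − 29.4)
12553 − 120.9358 T = 1201.818 T − 35333
47886 = 1322.7538 T
T = 36.20 °C

T_f = 36.2 °C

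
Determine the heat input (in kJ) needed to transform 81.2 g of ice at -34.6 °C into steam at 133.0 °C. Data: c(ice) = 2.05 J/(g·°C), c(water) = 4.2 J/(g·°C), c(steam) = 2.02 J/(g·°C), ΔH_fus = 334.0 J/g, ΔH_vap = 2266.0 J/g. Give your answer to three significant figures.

q1 (heat ice -34.6→0.0 °C): 81.2 × 2.05 × 34.6 = 5760 J
q2 (melt at 0 °C): 81.2 × 334.0 = 27121 J
q3 (heat water 0.0→100.0 °C): 81.2 × 4.2 × 100.0 = 34104 J
q4 (vaporize at 100 °C): 81.2 × 2266.0 = 183999 J
q5 (heat steam 100.0→133.0 °C): 81.2 × 2.02 × 33.0 = 5413 J
Total: 5760 + 27121 + 34104 + 183999 + 5413 = 256397 J = 256 kJ

q = 256 kJ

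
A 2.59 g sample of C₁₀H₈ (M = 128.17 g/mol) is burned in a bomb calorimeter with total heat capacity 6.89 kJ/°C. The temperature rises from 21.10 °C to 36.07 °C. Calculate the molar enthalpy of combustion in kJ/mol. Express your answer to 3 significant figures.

ΔH = -5100 kJ/mol

ΔT = 36.07 − 21.10 = 14.97 °C
q_cal = C_cal × ΔT = 6.89 × 14.97 = 103.1433 kJ
n = 2.59 / 128.17 = 0.02021 mol
q_rxn = −q_cal = -103.1433 kJ
ΔH = -103.1433 / 0.02021 = -5104 kJ/mol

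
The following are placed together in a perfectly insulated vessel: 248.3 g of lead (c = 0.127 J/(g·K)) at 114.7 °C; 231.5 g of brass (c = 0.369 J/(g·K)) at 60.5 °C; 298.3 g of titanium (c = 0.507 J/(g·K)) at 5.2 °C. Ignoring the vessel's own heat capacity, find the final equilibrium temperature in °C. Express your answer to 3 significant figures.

Σ mᵢcᵢ(T − Tᵢ) = 0  ⇒  T = Σ mᵢcᵢTᵢ / Σ mᵢcᵢ
Σ mᵢcᵢ = 248.3×0.127 + 231.5×0.369 + 298.3×0.507 = 268.1957
Σ mᵢcᵢTᵢ = 31.5341×114.7 + 85.4235×60.5 + 151.2381×5.2 = 9571.5
T = 9571.5 / 268.1957 = 35.69 °C

T_f = 35.7 °C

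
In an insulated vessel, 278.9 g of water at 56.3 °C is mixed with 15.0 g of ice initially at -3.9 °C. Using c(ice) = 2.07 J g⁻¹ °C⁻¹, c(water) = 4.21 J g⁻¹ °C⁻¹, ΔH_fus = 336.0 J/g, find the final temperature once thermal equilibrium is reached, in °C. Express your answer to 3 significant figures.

T_f = 49.3 °C

Heat to bring ice to 0 °C and melt it: q₁ = 15.0×2.07×3.9 + 15.0×336.0 = 5161.1 J
Heat the water can supply cooling to 0 °C: 278.9×4.21×56.3 = 66105.7 J > q₁, so all ice melts.
Energy balance: 278.9×4.21×(56.3 − T) = 5161.1 + 15.0×4.21×(T − 0)
1174.169(56.3 − T) = 5161.1 + 63.15 T
66105.7 − 5161.1 = 1237.319 T
T = 60944.6 / 1237.319 = 49.26 °C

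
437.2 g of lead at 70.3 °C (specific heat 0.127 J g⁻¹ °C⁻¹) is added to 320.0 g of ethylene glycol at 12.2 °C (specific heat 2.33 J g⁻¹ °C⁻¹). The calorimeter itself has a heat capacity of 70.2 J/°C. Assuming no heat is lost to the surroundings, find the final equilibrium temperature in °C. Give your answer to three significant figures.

Heat lost by lead = heat gained by ethylene glycol + calorimeter.
(437.2)(0.127)(70.3 − T) = [(320.0)(2.33) + 70.2](T − 12.2)
55.5244 (70.3 − T) = 815.8 (T − 12.2)
3903.4 − 55.5244 T = 815.8 T − 9952.8
13856.2 = 871.3244 T
T = 15.90 °C

T_f = 15.9 °C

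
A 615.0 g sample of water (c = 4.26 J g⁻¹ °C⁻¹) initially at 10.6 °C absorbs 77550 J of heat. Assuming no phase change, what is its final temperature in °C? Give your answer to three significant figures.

ΔT = q / (m c) = 77550 / (615.0 × 4.26) = 29.60 °C
T_f = 10.6 + 29.60 = 40.20 °C

T_f = 40.2 °C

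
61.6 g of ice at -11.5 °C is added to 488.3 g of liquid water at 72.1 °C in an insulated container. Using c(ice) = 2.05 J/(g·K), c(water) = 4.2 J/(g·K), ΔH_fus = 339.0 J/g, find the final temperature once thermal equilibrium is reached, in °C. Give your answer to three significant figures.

T_f = 54.4 °C

Heat to bring ice to 0 °C and melt it: q₁ = 61.6×2.05×11.5 + 61.6×339.0 = 22335 J
Heat the water can supply cooling to 0 °C: 488.3×4.2×72.1 = 147867 J > q₁, so all ice melts.
Energy balance: 488.3×4.2×(72.1 − T) = 22335 + 61.6×4.2×(T − 0)
2050.86(72.1 − T) = 22335 + 258.72 T
147867 − 22335 = 2309.58 T
T = 125532 / 2309.58 = 54.35 °C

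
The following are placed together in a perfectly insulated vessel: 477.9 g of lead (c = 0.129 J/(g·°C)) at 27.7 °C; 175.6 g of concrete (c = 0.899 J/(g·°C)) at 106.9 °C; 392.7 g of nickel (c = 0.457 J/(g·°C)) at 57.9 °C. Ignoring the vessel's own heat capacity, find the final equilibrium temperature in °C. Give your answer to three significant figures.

Σ mᵢcᵢ(T − Tᵢ) = 0  ⇒  T = Σ mᵢcᵢTᵢ / Σ mᵢcᵢ
Σ mᵢcᵢ = 477.9×0.129 + 175.6×0.899 + 392.7×0.457 = 398.9774
Σ mᵢcᵢTᵢ = 61.6491×27.7 + 157.8644×106.9 + 179.4639×57.9 = 28974
T = 28974 / 398.9774 = 72.62 °C

T_f = 72.6 °C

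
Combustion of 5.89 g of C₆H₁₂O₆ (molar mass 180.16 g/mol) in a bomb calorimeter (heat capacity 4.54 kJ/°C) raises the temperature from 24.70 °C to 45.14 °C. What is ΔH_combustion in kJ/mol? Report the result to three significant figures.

ΔT = 45.14 − 24.70 = 20.44 °C
q_cal = C_cal × ΔT = 4.54 × 20.44 = 92.7976 kJ
n = 5.89 / 180.16 = 0.03269 mol
q_rxn = −q_cal = -92.7976 kJ
ΔH = -92.7976 / 0.03269 = -2839 kJ/mol

ΔH = -2840 kJ/mol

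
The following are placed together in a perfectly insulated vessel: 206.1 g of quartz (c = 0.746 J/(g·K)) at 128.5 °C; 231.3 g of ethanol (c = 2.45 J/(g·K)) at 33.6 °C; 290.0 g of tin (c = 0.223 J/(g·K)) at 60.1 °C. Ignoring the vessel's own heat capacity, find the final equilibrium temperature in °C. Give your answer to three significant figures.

T_f = 54.4 °C

Σ mᵢcᵢ(T − Tᵢ) = 0  ⇒  T = Σ mᵢcᵢTᵢ / Σ mᵢcᵢ
Σ mᵢcᵢ = 206.1×0.746 + 231.3×2.45 + 290.0×0.223 = 785.1056
Σ mᵢcᵢTᵢ = 153.7506×128.5 + 566.685×33.6 + 64.67×60.1 = 42684
T = 42684 / 785.1056 = 54.37 °C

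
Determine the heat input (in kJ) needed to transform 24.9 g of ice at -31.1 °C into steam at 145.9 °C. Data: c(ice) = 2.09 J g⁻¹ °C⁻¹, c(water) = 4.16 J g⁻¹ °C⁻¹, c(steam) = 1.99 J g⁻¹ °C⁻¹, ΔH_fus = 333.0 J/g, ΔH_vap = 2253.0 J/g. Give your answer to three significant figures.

q1 (heat ice -31.1→0.0 °C): 24.9 × 2.09 × 31.1 = 1618 J
q2 (melt at 0 °C): 24.9 × 333.0 = 8292 J
q3 (heat water 0.0→100.0 °C): 24.9 × 4.16 × 100.0 = 10358 J
q4 (vaporize at 100 °C): 24.9 × 2253.0 = 56100 J
q5 (heat steam 100.0→145.9 °C): 24.9 × 1.99 × 45.9 = 2274 J
Total: 1618 + 8292 + 10358 + 56100 + 2274 = 78642 J = 78.6 kJ

q = 78.6 kJ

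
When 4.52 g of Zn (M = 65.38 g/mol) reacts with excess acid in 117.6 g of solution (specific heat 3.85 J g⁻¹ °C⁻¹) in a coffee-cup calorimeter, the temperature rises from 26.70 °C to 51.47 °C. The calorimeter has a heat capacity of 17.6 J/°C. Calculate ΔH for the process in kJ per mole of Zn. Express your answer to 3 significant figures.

|ΔT| = |51.47 − 26.70| = 24.77 °C
|q_surr| = (117.6 × 3.85 + 17.6) × 24.77 = 470.36 × 24.77 = 11650 J
n(Zn) = 4.52 / 65.38 = 0.06913 mol
Temperature rose, so q_rxn = −|q_surr| = -11.65 kJ
ΔH = q_rxn / n = -168.5 kJ/mol

ΔH = -169 kJ/mol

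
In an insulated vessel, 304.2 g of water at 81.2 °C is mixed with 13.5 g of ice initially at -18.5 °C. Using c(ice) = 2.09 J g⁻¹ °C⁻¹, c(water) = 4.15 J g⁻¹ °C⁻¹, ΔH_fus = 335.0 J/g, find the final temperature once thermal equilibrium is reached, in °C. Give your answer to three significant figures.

T_f = 73.9 °C

Heat to bring ice to 0 °C and melt it: q₁ = 13.5×2.09×18.5 + 13.5×335.0 = 5044.5 J
Heat the water can supply cooling to 0 °C: 304.2×4.15×81.2 = 102509 J > q₁, so all ice melts.
Energy balance: 304.2×4.15×(81.2 − T) = 5044.5 + 13.5×4.15×(T − 0)
1262.43(81.2 − T) = 5044.5 + 56.025 T
102509 − 5044.5 = 1318.455 T
T = 97464.5 / 1318.455 = 73.92 °C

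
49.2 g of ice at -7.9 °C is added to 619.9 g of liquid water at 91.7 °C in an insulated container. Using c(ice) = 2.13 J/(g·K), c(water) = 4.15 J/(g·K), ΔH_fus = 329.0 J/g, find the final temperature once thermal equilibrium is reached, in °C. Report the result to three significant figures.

T_f = 78.8 °C

Heat to bring ice to 0 °C and melt it: q₁ = 49.2×2.13×7.9 + 49.2×329.0 = 17015 J
Heat the water can supply cooling to 0 °C: 619.9×4.15×91.7 = 235906 J > q₁, so all ice melts.
Energy balance: 619.9×4.15×(91.7 − T) = 17015 + 49.2×4.15×(T − 0)
2572.585(91.7 − T) = 17015 + 204.18 T
235906 − 17015 = 2776.765 T
T = 218891 / 2776.765 = 78.83 °C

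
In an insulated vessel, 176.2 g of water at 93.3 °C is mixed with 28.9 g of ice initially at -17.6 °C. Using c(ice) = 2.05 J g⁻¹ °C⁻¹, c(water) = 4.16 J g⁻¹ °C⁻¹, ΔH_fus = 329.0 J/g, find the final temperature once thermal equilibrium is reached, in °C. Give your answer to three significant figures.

T_f = 67.8 °C

Heat to bring ice to 0 °C and melt it: q₁ = 28.9×2.05×17.6 + 28.9×329.0 = 10551 J
Heat the water can supply cooling to 0 °C: 176.2×4.16×93.3 = 68388.2 J > q₁, so all ice melts.
Energy balance: 176.2×4.16×(93.3 − T) = 10551 + 28.9×4.16×(T − 0)
732.992(93.3 − T) = 10551 + 120.224 T
68388.2 − 10551 = 853.216 T
T = 57837.2 / 853.216 = 67.79 °C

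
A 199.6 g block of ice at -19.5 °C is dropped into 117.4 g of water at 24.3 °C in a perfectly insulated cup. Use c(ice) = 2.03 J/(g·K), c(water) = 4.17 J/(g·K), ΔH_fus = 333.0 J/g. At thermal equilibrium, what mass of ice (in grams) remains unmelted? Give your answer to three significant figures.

Heat to warm all ice to 0 °C: 199.6×2.03×19.5 = 7901.2 J
Heat released by water cooling to 0 °C: 117.4×4.17×24.3 = 11896 J
11896 J < 7901.2 + 199.6×333.0 = 74368.0 J, so not all ice melts; final T = 0 °C.
Heat left for melting: 11896 − 7901.2 = 3994.8 J
Mass melted = 3994.8 / 333.0 = 12.00 g
Ice remaining = 199.6 − 12.00 = 187.60 g

m_ice remaining = 188 g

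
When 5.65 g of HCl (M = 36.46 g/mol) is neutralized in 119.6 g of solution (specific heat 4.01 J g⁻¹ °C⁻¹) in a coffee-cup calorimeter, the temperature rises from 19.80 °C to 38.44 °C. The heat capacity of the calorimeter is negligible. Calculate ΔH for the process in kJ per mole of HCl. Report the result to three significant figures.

|ΔT| = |38.44 − 19.80| = 18.64 °C
|q_surr| = (119.6 × 4.01) × 18.64 = 479.596 × 18.64 = 8940 J
n(HCl) = 5.65 / 36.46 = 0.1550 mol
Temperature rose, so q_rxn = −|q_surr| = -8.940 kJ
ΔH = q_rxn / n = -57.68 kJ/mol

ΔH = -57.7 kJ/mol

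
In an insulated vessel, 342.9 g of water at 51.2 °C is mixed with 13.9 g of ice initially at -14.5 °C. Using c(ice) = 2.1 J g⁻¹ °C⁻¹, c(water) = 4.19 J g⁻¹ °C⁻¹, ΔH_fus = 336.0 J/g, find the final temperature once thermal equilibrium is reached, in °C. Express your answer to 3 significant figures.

Heat to bring ice to 0 °C and melt it: q₁ = 13.9×2.1×14.5 + 13.9×336.0 = 5093.7 J
Heat the water can supply cooling to 0 °C: 342.9×4.19×51.2 = 73561.7 J > q₁, so all ice melts.
Energy balance: 342.9×4.19×(51.2 − T) = 5093.7 + 13.9×4.19×(T − 0)
1436.751(51.2 − T) = 5093.7 + 58.241 T
73561.7 − 5093.7 = 1494.992 T
T = 68468.0 / 1494.992 = 45.80 °C

T_f = 45.8 °C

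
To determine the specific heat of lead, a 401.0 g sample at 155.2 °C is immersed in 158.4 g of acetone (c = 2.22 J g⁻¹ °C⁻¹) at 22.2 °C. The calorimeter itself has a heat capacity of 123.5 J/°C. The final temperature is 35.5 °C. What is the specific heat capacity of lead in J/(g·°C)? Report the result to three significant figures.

c = 0.132 J/(g·°C)

q_gained = (158.4 × 2.22 + 123.5) × (35.5 − 22.2) = 6319 J
q_lost = 401.0 × c × (155.2 − 35.5) = 47999.7 c
Set equal: c = 6319 / 47999.7 = 0.132 J/(g·°C)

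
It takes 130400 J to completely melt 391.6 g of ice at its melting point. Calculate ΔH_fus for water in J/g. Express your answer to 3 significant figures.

ΔH_fus = q / m = 130400 / 391.6 = 333 J/g

ΔH_fus = 333 J/g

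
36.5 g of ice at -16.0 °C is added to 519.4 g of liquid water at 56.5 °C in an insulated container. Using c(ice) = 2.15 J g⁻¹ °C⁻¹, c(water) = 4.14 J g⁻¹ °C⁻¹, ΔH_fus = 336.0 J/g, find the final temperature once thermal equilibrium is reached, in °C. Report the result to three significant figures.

Heat to bring ice to 0 °C and melt it: q₁ = 36.5×2.15×16.0 + 36.5×336.0 = 13520 J
Heat the water can supply cooling to 0 °C: 519.4×4.14×56.5 = 121493 J > q₁, so all ice melts.
Energy balance: 519.4×4.14×(56.5 − T) = 13520 + 36.5×4.14×(T − 0)
2150.316(56.5 − T) = 13520 + 151.11 T
121493 − 13520 = 2301.426 T
T = 107973 / 2301.426 = 46.92 °C

T_f = 46.9 °C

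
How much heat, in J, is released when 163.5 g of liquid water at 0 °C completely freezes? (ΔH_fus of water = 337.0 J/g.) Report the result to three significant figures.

q = 55100 J

q = m × ΔH_fus = 163.5 × 337.0 = 55100 J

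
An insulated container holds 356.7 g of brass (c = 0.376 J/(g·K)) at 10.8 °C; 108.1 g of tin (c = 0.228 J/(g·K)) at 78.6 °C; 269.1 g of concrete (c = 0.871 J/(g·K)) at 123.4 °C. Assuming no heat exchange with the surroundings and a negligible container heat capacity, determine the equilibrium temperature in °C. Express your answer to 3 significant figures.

Σ mᵢcᵢ(T − Tᵢ) = 0  ⇒  T = Σ mᵢcᵢTᵢ / Σ mᵢcᵢ
Σ mᵢcᵢ = 356.7×0.376 + 108.1×0.228 + 269.1×0.871 = 393.1521
Σ mᵢcᵢTᵢ = 134.1192×10.8 + 24.6468×78.6 + 234.3861×123.4 = 32309
T = 32309 / 393.1521 = 82.18 °C

T_f = 82.2 °C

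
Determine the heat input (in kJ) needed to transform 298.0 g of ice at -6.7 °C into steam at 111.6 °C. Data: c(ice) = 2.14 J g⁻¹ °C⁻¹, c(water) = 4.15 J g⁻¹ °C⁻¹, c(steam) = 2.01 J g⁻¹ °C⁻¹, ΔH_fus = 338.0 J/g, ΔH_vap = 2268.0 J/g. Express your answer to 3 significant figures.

q = 911 kJ

q1 (heat ice -6.7→0.0 °C): 298.0 × 2.14 × 6.7 = 4273 J
q2 (melt at 0 °C): 298.0 × 338.0 = 100724 J
q3 (heat water 0.0→100.0 °C): 298.0 × 4.15 × 100.0 = 123670 J
q4 (vaporize at 100 °C): 298.0 × 2268.0 = 675864 J
q5 (heat steam 100.0→111.6 °C): 298.0 × 2.01 × 11.6 = 6948 J
Total: 4273 + 100724 + 123670 + 675864 + 6948 = 911479 J = 911 kJ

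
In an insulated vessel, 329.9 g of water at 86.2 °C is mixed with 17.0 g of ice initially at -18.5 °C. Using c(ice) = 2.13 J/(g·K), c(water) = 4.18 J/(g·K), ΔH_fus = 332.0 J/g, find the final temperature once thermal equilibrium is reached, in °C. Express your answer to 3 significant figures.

T_f = 77.6 °C

Heat to bring ice to 0 °C and melt it: q₁ = 17.0×2.13×18.5 + 17.0×332.0 = 6313.9 J
Heat the water can supply cooling to 0 °C: 329.9×4.18×86.2 = 118868 J > q₁, so all ice melts.
Energy balance: 329.9×4.18×(86.2 − T) = 6313.9 + 17.0×4.18×(T − 0)
1378.982(86.2 − T) = 6313.9 + 71.06 T
118868 − 6313.9 = 1450.042 T
T = 112554.1 / 1450.042 = 77.62 °C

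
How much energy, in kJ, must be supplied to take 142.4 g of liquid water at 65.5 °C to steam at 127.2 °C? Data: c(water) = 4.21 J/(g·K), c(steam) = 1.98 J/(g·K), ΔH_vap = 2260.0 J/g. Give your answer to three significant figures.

q1 (heat water 65.5→100.0 °C): 142.4 × 4.21 × 34.5 = 20683 J
q2 (vaporize at 100 °C): 142.4 × 2260.0 = 321824 J
q3 (heat steam 100.0→127.2 °C): 142.4 × 1.98 × 27.2 = 7669 J
Total: 20683 + 321824 + 7669 = 350176 J = 350 kJ

q = 350 kJ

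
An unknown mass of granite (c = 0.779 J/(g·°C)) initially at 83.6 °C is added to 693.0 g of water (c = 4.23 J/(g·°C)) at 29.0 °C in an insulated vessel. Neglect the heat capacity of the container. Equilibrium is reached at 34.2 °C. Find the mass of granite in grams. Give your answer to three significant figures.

m = 396 g

q_gained = (693.0 × 4.23) × (34.2 − 29.0) = 15240 J
q_lost = m × 0.779 × (83.6 − 34.2) = 38.4826 m
m = 15240 / 38.4826 = 396 g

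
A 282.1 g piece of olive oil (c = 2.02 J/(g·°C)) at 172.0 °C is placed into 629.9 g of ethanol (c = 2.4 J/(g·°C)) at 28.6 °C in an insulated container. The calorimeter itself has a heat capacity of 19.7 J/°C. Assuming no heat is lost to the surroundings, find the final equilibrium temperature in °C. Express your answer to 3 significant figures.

Heat lost by olive oil = heat gained by ethanol + calorimeter.
(282.1)(2.02)(172.0 − T) = [(629.9)(2.4) + 19.7](T − 28.6)
569.842 (172.0 − T) = 1531.46 (T − 28.6)
98013 − 569.842 T = 1531.46 T − 43800
141813 = 2101.302 T
T = 67.49 °C

T_f = 67.5 °C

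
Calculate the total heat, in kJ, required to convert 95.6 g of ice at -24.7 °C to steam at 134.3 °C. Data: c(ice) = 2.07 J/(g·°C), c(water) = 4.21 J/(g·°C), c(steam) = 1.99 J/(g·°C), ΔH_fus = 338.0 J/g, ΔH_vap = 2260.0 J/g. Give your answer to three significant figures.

q = 300 kJ

q1 (heat ice -24.7→0.0 °C): 95.6 × 2.07 × 24.7 = 4888 J
q2 (melt at 0 °C): 95.6 × 338.0 = 32313 J
q3 (heat water 0.0→100.0 °C): 95.6 × 4.21 × 100.0 = 40248 J
q4 (vaporize at 100 °C): 95.6 × 2260.0 = 216056 J
q5 (heat steam 100.0→134.3 °C): 95.6 × 1.99 × 34.3 = 6525 J
Total: 4888 + 32313 + 40248 + 216056 + 6525 = 300030 J = 300 kJ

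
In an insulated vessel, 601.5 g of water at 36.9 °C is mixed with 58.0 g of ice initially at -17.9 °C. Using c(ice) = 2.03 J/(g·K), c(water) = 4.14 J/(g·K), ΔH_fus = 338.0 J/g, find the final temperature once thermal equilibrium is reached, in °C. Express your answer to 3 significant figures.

Heat to bring ice to 0 °C and melt it: q₁ = 58.0×2.03×17.9 + 58.0×338.0 = 21712 J
Heat the water can supply cooling to 0 °C: 601.5×4.14×36.9 = 91888.7 J > q₁, so all ice melts.
Energy balance: 601.5×4.14×(36.9 − T) = 21712 + 58.0×4.14×(T − 0)
2490.21(36.9 − T) = 21712 + 240.12 T
91888.7 − 21712 = 2730.33 T
T = 70176.7 / 2730.33 = 25.70 °C

T_f = 25.7 °C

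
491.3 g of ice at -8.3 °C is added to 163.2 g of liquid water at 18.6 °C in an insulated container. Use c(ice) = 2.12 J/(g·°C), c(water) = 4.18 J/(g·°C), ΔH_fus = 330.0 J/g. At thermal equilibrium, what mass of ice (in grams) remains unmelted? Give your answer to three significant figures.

Heat to warm all ice to 0 °C: 491.3×2.12×8.3 = 8644.9 J
Heat released by water cooling to 0 °C: 163.2×4.18×18.6 = 12688 J
12688 J < 8644.9 + 491.3×330.0 = 170773.9 J, so not all ice melts; final T = 0 °C.
Heat left for melting: 12688 − 8644.9 = 4043.1 J
Mass melted = 4043.1 / 330.0 = 12.25 g
Ice remaining = 491.3 − 12.25 = 479.05 g

m_ice remaining = 479 g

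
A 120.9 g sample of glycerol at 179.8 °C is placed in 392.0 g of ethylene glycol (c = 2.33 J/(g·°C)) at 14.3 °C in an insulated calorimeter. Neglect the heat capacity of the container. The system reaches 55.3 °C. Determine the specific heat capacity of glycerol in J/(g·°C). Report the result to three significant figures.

q_gained = (392.0 × 2.33) × (55.3 − 14.3) = 37450 J
q_lost = 120.9 × c × (179.8 − 55.3) = 15052.05 c
Set equal: c = 37450 / 15052.05 = 2.49 J/(g·°C)

c = 2.49 J/(g·°C)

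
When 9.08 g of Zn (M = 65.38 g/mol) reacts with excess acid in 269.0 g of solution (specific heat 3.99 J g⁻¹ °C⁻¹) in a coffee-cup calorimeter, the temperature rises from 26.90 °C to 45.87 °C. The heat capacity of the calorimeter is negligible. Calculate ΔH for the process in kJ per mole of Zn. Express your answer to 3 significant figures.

|ΔT| = |45.87 − 26.90| = 18.97 °C
|q_surr| = (269.0 × 3.99) × 18.97 = 1073.31 × 18.97 = 20360 J
n(Zn) = 9.08 / 65.38 = 0.1389 mol
Temperature rose, so q_rxn = −|q_surr| = -20.36 kJ
ΔH = q_rxn / n = -146.6 kJ/mol

ΔH = -147 kJ/mol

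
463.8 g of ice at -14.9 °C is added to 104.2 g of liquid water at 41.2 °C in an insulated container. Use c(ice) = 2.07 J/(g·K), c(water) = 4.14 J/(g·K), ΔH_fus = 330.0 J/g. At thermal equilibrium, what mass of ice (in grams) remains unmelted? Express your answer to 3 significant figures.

Heat to warm all ice to 0 °C: 463.8×2.07×14.9 = 14305 J
Heat released by water cooling to 0 °C: 104.2×4.14×41.2 = 17773 J
17773 J < 14305 + 463.8×330.0 = 167359 J, so not all ice melts; final T = 0 °C.
Heat left for melting: 17773 − 14305 = 3468 J
Mass melted = 3468 / 330.0 = 10.51 g
Ice remaining = 463.8 − 10.51 = 453.29 g

m_ice remaining = 453 g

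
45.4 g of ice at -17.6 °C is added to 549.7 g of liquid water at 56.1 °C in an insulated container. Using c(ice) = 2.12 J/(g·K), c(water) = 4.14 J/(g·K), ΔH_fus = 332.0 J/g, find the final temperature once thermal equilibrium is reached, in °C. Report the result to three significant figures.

Heat to bring ice to 0 °C and melt it: q₁ = 45.4×2.12×17.6 + 45.4×332.0 = 16767 J
Heat the water can supply cooling to 0 °C: 549.7×4.14×56.1 = 127670 J > q₁, so all ice melts.
Energy balance: 549.7×4.14×(56.1 − T) = 16767 + 45.4×4.14×(T − 0)
2275.758(56.1 − T) = 16767 + 187.956 T
127670 − 16767 = 2463.714 T
T = 110903 / 2463.714 = 45.01 °C

T_f = 45.0 °C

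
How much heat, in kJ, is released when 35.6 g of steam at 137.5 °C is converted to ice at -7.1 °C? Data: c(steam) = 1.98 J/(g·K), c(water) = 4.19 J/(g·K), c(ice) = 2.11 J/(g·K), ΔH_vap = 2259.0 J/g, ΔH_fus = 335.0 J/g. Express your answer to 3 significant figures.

q = 110 kJ

q1 (cool steam 137.5→100 °C): 35.6 × 1.98 × 37.5 = 2643 J
q2 (condense at 100 °C): 35.6 × 2259.0 = 80420 J
q3 (cool water 100→0 °C): 35.6 × 4.19 × 100.0 = 14916 J
q4 (freeze at 0 °C): 35.6 × 335.0 = 11926 J
q5 (cool ice 0→-7.1 °C): 35.6 × 2.11 × 7.1 = 533 J
Total: 2643 + 80420 + 14916 + 11926 + 533 = 110438 J = 110 kJ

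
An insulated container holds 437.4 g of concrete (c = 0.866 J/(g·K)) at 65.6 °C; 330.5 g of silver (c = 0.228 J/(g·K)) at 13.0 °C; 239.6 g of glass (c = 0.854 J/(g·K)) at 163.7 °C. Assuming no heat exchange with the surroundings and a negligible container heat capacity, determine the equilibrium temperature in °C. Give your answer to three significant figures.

Σ mᵢcᵢ(T − Tᵢ) = 0  ⇒  T = Σ mᵢcᵢTᵢ / Σ mᵢcᵢ
Σ mᵢcᵢ = 437.4×0.866 + 330.5×0.228 + 239.6×0.854 = 658.7608
Σ mᵢcᵢTᵢ = 378.7884×65.6 + 75.354×13.0 + 204.6184×163.7 = 59324
T = 59324 / 658.7608 = 90.05 °C

T_f = 90.1 °C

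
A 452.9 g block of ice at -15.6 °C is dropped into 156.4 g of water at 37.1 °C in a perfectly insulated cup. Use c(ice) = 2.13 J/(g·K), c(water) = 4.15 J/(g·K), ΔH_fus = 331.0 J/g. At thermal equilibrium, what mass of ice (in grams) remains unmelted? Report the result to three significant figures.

m_ice remaining = 426 g

Heat to warm all ice to 0 °C: 452.9×2.13×15.6 = 15049 J
Heat released by water cooling to 0 °C: 156.4×4.15×37.1 = 24080 J
24080 J < 15049 + 452.9×331.0 = 164958.9 J, so not all ice melts; final T = 0 °C.
Heat left for melting: 24080 − 15049 = 9031 J
Mass melted = 9031 / 331.0 = 27.28 g
Ice remaining = 452.9 − 27.28 = 425.62 g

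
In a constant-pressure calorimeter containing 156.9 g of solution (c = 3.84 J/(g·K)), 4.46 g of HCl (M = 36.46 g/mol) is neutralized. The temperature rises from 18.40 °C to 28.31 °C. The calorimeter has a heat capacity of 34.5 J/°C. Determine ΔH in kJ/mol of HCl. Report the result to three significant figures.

ΔH = -51.6 kJ/mol

|ΔT| = |28.31 − 18.40| = 9.91 °C
|q_surr| = (156.9 × 3.84 + 34.5) × 9.91 = 636.996 × 9.91 = 6313 J
n(HCl) = 4.46 / 36.46 = 0.1223 mol
Temperature rose, so q_rxn = −|q_surr| = -6.313 kJ
ΔH = q_rxn / n = -51.62 kJ/mol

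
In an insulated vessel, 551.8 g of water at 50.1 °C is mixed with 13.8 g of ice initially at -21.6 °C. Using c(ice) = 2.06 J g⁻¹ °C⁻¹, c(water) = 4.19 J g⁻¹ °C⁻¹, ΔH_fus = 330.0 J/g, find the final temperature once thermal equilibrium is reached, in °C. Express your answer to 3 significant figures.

T_f = 46.7 °C

Heat to bring ice to 0 °C and melt it: q₁ = 13.8×2.06×21.6 + 13.8×330.0 = 5168.0 J
Heat the water can supply cooling to 0 °C: 551.8×4.19×50.1 = 115833 J > q₁, so all ice melts.
Energy balance: 551.8×4.19×(50.1 − T) = 5168.0 + 13.8×4.19×(T − 0)
2312.042(50.1 − T) = 5168.0 + 57.822 T
115833 − 5168.0 = 2369.864 T
T = 110665.0 / 2369.864 = 46.70 °C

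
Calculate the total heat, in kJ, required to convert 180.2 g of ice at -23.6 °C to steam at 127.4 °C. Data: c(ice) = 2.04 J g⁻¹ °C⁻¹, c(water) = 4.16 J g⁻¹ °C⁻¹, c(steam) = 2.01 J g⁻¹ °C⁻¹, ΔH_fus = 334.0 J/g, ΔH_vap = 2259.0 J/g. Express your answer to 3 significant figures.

q1 (heat ice -23.6→0.0 °C): 180.2 × 2.04 × 23.6 = 8676 J
q2 (melt at 0 °C): 180.2 × 334.0 = 60187 J
q3 (heat water 0.0→100.0 °C): 180.2 × 4.16 × 100.0 = 74963 J
q4 (vaporize at 100 °C): 180.2 × 2259.0 = 407072 J
q5 (heat steam 100.0→127.4 °C): 180.2 × 2.01 × 27.4 = 9924 J
Total: 8676 + 60187 + 74963 + 407072 + 9924 = 560822 J = 561 kJ

q = 561 kJ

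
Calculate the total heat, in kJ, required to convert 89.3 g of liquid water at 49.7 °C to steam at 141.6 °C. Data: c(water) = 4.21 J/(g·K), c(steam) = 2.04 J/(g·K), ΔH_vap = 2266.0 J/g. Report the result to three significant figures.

q = 229 kJ

q1 (heat water 49.7→100.0 °C): 89.3 × 4.21 × 50.3 = 18910 J
q2 (vaporize at 100 °C): 89.3 × 2266.0 = 202354 J
q3 (heat steam 100.0→141.6 °C): 89.3 × 2.04 × 41.6 = 7578 J
Total: 18910 + 202354 + 7578 = 228842 J = 229 kJ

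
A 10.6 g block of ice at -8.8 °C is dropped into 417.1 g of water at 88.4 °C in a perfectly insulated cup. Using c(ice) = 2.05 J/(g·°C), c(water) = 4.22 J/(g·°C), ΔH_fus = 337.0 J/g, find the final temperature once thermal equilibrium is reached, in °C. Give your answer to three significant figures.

Heat to bring ice to 0 °C and melt it: q₁ = 10.6×2.05×8.8 + 10.6×337.0 = 3763.4 J
Heat the water can supply cooling to 0 °C: 417.1×4.22×88.4 = 155598 J > q₁, so all ice melts.
Energy balance: 417.1×4.22×(88.4 − T) = 3763.4 + 10.6×4.22×(T − 0)
1760.162(88.4 − T) = 3763.4 + 44.732 T
155598 − 3763.4 = 1804.894 T
T = 151834.6 / 1804.894 = 84.12 °C

T_f = 84.1 °C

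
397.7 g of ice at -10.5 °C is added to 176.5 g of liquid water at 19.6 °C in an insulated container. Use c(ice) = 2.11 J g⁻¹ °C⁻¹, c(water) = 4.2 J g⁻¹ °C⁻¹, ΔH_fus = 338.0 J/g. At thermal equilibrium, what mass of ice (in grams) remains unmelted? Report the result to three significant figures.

Heat to warm all ice to 0 °C: 397.7×2.11×10.5 = 8811.0 J
Heat released by water cooling to 0 °C: 176.5×4.2×19.6 = 14529 J
14529 J < 8811.0 + 397.7×338.0 = 143233.6 J, so not all ice melts; final T = 0 °C.
Heat left for melting: 14529 − 8811.0 = 5718.0 J
Mass melted = 5718.0 / 338.0 = 16.92 g
Ice remaining = 397.7 − 16.92 = 380.78 g

m_ice remaining = 381 g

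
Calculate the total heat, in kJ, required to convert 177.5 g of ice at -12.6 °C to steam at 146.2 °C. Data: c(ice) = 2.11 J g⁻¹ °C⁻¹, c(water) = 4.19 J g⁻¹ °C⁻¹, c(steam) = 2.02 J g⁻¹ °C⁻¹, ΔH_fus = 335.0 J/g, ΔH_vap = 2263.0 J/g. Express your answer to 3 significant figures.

q1 (heat ice -12.6→0.0 °C): 177.5 × 2.11 × 12.6 = 4719 J
q2 (melt at 0 °C): 177.5 × 335.0 = 59463 J
q3 (heat water 0.0→100.0 °C): 177.5 × 4.19 × 100.0 = 74373 J
q4 (vaporize at 100 °C): 177.5 × 2263.0 = 401683 J
q5 (heat steam 100.0→146.2 °C): 177.5 × 2.02 × 46.2 = 16565 J
Total: 4719 + 59463 + 74373 + 401683 + 16565 = 556803 J = 557 kJ

q = 557 kJ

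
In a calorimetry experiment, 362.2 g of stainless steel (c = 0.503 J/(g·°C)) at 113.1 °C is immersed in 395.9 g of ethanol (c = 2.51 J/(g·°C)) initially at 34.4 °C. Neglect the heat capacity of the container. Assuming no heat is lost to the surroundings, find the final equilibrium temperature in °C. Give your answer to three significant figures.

T_f = 46.6 °C

Heat lost by stainless steel = heat gained by ethanol.
(362.2)(0.503)(113.1 − T) = (395.9)(2.51)(T − 34.4)
182.1866 (113.1 − T) = 993.709 (T − 34.4)
20605 − 182.1866 T = 993.709 T − 34184
54789 = 1175.8956 T
T = 46.59 °C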